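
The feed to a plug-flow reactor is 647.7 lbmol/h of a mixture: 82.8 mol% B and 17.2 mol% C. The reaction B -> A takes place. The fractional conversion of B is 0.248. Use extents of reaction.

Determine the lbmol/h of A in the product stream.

B reacted = 0.248 × 536.3 = 133 lbmol/h; ν_B = −1, so ξ = 133/1 = 133 lbmol/h.
Outlet amounts (n = n₀ + ν ξ):
  B: 536.3 − 1(133) = 403.3
  A: 0 + 1(133) = 133
  C: 111.4 (inert)

133 lbmol/h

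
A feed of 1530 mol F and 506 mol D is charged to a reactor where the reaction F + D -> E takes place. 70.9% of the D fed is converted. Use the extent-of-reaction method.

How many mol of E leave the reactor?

D reacted = 0.709 × 506 = 358.8 mol; ν_D = −1, so ξ = 358.8/1 = 358.8 mol.
Outlet amounts (n = n₀ + ν ξ):
  F: 1530 − 1(358.8) = 1171
  D: 506 − 1(358.8) = 147.2
  E: 0 + 1(358.8) = 358.8

359 mol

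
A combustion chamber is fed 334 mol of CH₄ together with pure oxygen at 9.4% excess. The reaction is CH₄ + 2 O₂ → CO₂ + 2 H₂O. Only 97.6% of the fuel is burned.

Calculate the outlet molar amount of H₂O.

652 mol

Stoichiometric O₂ = 2 × 334 = 668 mol; O₂ fed = 668 × 1.094 = 730.8 mol.
Fuel reacted = 0.976 × 334 → ξ = 326 mol.
Outlet (n = n₀ + ν ξ):
  CH₄: 334 − 1(326) = 8.016
  O₂: 730.8 − 2(326) = 78.82
  CO₂: 0 + 1(326) = 326
  H₂O: 0 + 2(326) = 652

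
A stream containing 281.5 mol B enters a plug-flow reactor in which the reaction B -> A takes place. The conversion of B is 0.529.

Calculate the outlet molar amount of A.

149 mol

B reacted = 0.529 × 281.5 = 148.9 mol; ν_B = −1, so ξ = 148.9/1 = 148.9 mol.
Outlet amounts (n = n₀ + ν ξ):
  B: 281.5 − 1(148.9) = 132.6
  A: 0 + 1(148.9) = 148.9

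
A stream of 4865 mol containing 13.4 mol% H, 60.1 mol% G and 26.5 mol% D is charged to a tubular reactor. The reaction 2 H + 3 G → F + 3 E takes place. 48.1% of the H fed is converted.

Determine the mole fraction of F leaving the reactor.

H reacted = 0.481 × 651.9 = 313.6 mol; ν_H = −2, so ξ = 313.6/2 = 156.8 mol.
Outlet amounts (n = n₀ + ν ξ):
  H: 651.9 − 2(156.8) = 338.3
  G: 2924 − 3(156.8) = 2454
  F: 0 + 1(156.8) = 156.8
  E: 0 + 3(156.8) = 470.4
  D: 1289 (inert)
Total out = 4708 mol; y_F = 156.8 / 4708 = 0.0333.

0.0333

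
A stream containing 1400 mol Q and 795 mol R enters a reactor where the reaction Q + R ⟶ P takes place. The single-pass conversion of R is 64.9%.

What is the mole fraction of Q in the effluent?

R reacted = 0.649 × 795 = 516 mol; ν_R = −1, so ξ = 516/1 = 516 mol.
Outlet amounts (n = n₀ + ν ξ):
  Q: 1400 − 1(516) = 884
  R: 795 − 1(516) = 279
  P: 0 + 1(516) = 516
Total out = 1679 mol; y_Q = 884 / 1679 = 0.5265.

0.527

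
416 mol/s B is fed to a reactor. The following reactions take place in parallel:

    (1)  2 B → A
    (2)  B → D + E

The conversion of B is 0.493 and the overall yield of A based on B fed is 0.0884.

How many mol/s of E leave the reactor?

Yield of A: 1ξ₁ / 416 = 0.0884 → ξ₁ = 36.77 mol/s.
Conversion of B: 2ξ₁ + 1ξ₂ = 0.493 × 416 = 205.1 → ξ₂ = 131.5 mol/s.
Outlet amounts (n = n₀ + Σ ν·ξ):
  B: 416 − 2(36.77) − 1(131.5) = 210.9
  A: 0 + 1(36.77) = 36.77
  D: 0 + 1(131.5) = 131.5
  E: 0 + 1(131.5) = 131.5

132 mol/s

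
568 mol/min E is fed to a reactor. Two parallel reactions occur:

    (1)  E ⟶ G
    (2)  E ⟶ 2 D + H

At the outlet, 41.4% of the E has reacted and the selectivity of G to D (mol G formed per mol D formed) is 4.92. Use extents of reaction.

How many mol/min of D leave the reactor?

Conversion of E: E consumed = 0.414 × 568 = 235.2 mol/min = 1ξ₁ + 1ξ₂.
Selectivity: 1ξ₁ / (2ξ₂) = 4.92 → ξ₁ = 9.84 ξ₂.
Substitute: (1·9.84 + 1) ξ₂ = 235.2 → ξ₂ = 21.69 mol/min, ξ₁ = 213.5 mol/min.
Outlet amounts (n = n₀ + Σ ν·ξ):
  E: 568 − 1(213.5) − 1(21.69) = 332.8
  G: 0 + 1(213.5) = 213.5
  D: 0 + 2(21.69) = 43.39
  H: 0 + 1(21.69) = 21.69

43.4 mol/min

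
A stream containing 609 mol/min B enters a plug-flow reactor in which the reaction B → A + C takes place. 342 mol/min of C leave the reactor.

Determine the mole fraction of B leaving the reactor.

For C: n = n₀ + 1ξ → 342 = 0 + 1ξ, giving ξ = 342 mol/min.
Outlet amounts (n = n₀ + ν ξ):
  B: 609 − 1(342) = 267
  A: 0 + 1(342) = 342
  C: 0 + 1(342) = 342
Total out = 951 mol/min; y_B = 267 / 951 = 0.2808.

0.281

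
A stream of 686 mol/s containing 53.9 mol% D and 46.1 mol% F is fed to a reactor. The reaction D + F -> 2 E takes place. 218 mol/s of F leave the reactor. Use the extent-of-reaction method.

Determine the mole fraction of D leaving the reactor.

0.396

For F: n = n₀ − 1ξ → 218 = 316.2 − 1ξ, giving ξ = 98.25 mol/s.
Outlet amounts (n = n₀ + ν ξ):
  D: 369.8 − 1(98.25) = 271.5
  F: 316.2 − 1(98.25) = 218
  E: 0 + 2(98.25) = 196.5
Total out = 686 mol/s; y_D = 271.5 / 686 = 0.3958.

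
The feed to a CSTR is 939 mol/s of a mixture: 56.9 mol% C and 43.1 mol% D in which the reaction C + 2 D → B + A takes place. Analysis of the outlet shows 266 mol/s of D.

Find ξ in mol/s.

ξ = 69.4 mol/s

For D: n = n₀ − 2ξ → 266 = 404.7 − 2ξ, giving ξ = 69.35 mol/s.
Outlet amounts (n = n₀ + ν ξ):
  C: 534.3 − 1(69.35) = 464.9
  D: 404.7 − 2(69.35) = 266
  B: 0 + 1(69.35) = 69.35
  A: 0 + 1(69.35) = 69.35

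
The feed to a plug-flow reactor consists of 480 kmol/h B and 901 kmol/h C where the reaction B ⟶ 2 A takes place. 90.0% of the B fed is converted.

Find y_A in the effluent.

B reacted = 0.9 × 480 = 432 kmol/h; ν_B = −1, so ξ = 432/1 = 432 kmol/h.
Outlet amounts (n = n₀ + ν ξ):
  B: 480 − 1(432) = 48
  A: 0 + 2(432) = 864
  C: 901 (inert)
Total out = 1813 kmol/h; y_A = 864 / 1813 = 0.4766.

0.477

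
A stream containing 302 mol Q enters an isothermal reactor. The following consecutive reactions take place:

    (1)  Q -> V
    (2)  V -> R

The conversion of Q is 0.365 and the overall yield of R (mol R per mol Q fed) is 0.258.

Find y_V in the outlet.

Conversion of Q: Q consumed = 1ξ₁ = 0.365 × 302 → ξ₁ = 110.2 mol.
Yield of R: 1ξ₂ / 302 = 0.258 → ξ₂ = 77.92 mol.
Outlet amounts (n = n₀ + Σ ν·ξ):
  Q: 302 − 1(110.2) = 191.8
  V: 0 + 1(110.2) − 1(77.92) = 32.31
  R: 0 + 1(77.92) = 77.92
Total out = 302 mol; y_V = 32.31 / 302 = 0.107.

0.107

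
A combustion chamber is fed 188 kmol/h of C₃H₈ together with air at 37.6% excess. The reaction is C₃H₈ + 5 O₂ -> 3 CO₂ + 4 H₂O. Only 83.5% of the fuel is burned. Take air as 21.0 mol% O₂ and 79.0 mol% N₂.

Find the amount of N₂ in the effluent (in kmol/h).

Stoichiometric O₂ = 5 × 188 = 940 kmol/h; O₂ fed = 940 × 1.376 = 1293 kmol/h.
N₂ fed = 1293 × 79/21 = 4866 kmol/h.
Fuel reacted = 0.835 × 188 → ξ = 157 kmol/h.
Outlet (n = n₀ + ν ξ):
  C₃H₈: 188 − 1(157) = 31.02
  O₂: 1293 − 5(157) = 508.5
  N₂: 4866 (inert)
  CO₂: 0 + 3(157) = 470.9
  H₂O: 0 + 4(157) = 627.9

4870 kmol/h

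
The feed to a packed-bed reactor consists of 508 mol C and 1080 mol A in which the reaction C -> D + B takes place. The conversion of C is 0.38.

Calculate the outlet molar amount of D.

C reacted = 0.38 × 508 = 193 mol; ν_C = −1, so ξ = 193/1 = 193 mol.
Outlet amounts (n = n₀ + ν ξ):
  C: 508 − 1(193) = 315
  D: 0 + 1(193) = 193
  B: 0 + 1(193) = 193
  A: 1080 (inert)

193 mol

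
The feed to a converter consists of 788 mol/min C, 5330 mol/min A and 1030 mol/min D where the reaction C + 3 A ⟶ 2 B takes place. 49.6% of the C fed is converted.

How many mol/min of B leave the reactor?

C reacted = 0.496 × 788 = 390.8 mol/min; ν_C = −1, so ξ = 390.8/1 = 390.8 mol/min.
Outlet amounts (n = n₀ + ν ξ):
  C: 788 − 1(390.8) = 397.2
  A: 5330 − 3(390.8) = 4157
  B: 0 + 2(390.8) = 781.7
  D: 1030 (inert)

782 mol/min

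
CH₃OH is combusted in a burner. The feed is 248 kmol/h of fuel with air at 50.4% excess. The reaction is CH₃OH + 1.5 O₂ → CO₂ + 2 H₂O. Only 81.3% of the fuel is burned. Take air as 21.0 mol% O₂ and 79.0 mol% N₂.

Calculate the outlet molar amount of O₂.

257 kmol/h

Stoichiometric O₂ = 1.5 × 248 = 372 kmol/h; O₂ fed = 372 × 1.504 = 559.5 kmol/h.
N₂ fed = 559.5 × 79/21 = 2105 kmol/h.
Fuel reacted = 0.813 × 248 → ξ = 201.6 kmol/h.
Outlet (n = n₀ + ν ξ):
  CH₃OH: 248 − 1(201.6) = 46.38
  O₂: 559.5 − 1.5(201.6) = 257.1
  N₂: 2105 (inert)
  CO₂: 0 + 1(201.6) = 201.6
  H₂O: 0 + 2(201.6) = 403.2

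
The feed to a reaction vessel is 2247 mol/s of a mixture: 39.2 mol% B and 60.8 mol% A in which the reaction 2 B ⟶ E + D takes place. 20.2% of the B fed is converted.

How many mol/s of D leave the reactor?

B reacted = 0.202 × 880.8 = 177.9 mol/s; ν_B = −2, so ξ = 177.9/2 = 88.96 mol/s.
Outlet amounts (n = n₀ + ν ξ):
  B: 880.8 − 2(88.96) = 702.9
  E: 0 + 1(88.96) = 88.96
  D: 0 + 1(88.96) = 88.96
  A: 1366 (inert)

89 mol/s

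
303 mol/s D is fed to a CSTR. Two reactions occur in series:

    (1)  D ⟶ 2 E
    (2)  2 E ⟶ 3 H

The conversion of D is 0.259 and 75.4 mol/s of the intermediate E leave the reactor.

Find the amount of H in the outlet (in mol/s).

Conversion of D: D consumed = 1ξ₁ = 0.259 × 303 → ξ₁ = 78.48 mol/s.
E balance: n_E = 0 + 2ξ₁ − 2ξ₂ = 75.4 → ξ₂ = (2·78.48 − 75.4)/2 = 40.78 mol/s.
Outlet amounts (n = n₀ + Σ ν·ξ):
  D: 303 − 1(78.48) = 224.5
  E: 0 + 2(78.48) − 2(40.78) = 75.4
  H: 0 + 3(40.78) = 122.3

122 mol/s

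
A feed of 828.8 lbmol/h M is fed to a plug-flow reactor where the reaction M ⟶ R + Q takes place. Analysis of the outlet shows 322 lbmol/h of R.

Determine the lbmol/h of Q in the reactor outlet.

322 lbmol/h

For R: n = n₀ + 1ξ → 322 = 0 + 1ξ, giving ξ = 322 lbmol/h.
Outlet amounts (n = n₀ + ν ξ):
  M: 828.8 − 1(322) = 506.8
  R: 0 + 1(322) = 322
  Q: 0 + 1(322) = 322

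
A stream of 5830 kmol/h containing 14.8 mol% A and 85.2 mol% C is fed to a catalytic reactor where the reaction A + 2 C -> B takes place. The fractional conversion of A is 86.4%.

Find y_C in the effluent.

A reacted = 0.864 × 862.8 = 745.5 kmol/h; ν_A = −1, so ξ = 745.5/1 = 745.5 kmol/h.
Outlet amounts (n = n₀ + ν ξ):
  A: 862.8 − 1(745.5) = 117.3
  C: 4967 − 2(745.5) = 3476
  B: 0 + 1(745.5) = 745.5
Total out = 4339 kmol/h; y_C = 3476 / 4339 = 0.8011.

0.801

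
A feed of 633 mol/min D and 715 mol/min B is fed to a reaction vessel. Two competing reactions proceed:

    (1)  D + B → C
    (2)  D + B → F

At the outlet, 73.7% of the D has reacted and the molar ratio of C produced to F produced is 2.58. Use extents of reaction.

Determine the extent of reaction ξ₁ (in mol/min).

Conversion of D: D consumed = 0.737 × 633 = 466.5 mol/min = 1ξ₁ + 1ξ₂.
Selectivity: 1ξ₁ / (1ξ₂) = 2.58 → ξ₁ = 2.58 ξ₂.
Substitute: (1·2.58 + 1) ξ₂ = 466.5 → ξ₂ = 130.3 mol/min, ξ₁ = 336.2 mol/min.
Outlet amounts (n = n₀ + Σ ν·ξ):
  D: 633 − 1(336.2) − 1(130.3) = 166.5
  B: 715 − 1(336.2) − 1(130.3) = 248.5
  C: 0 + 1(336.2) = 336.2
  F: 0 + 1(130.3) = 130.3

ξ₁ = 336 mol/min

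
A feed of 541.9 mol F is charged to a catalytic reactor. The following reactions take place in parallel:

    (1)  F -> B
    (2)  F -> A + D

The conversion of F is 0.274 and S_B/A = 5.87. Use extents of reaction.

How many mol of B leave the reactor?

Conversion of F: F consumed = 0.274 × 541.9 = 148.5 mol = 1ξ₁ + 1ξ₂.
Selectivity: 1ξ₁ / (1ξ₂) = 5.87 → ξ₁ = 5.87 ξ₂.
Substitute: (1·5.87 + 1) ξ₂ = 148.5 → ξ₂ = 21.61 mol, ξ₁ = 126.9 mol.
Outlet amounts (n = n₀ + Σ ν·ξ):
  F: 541.9 − 1(126.9) − 1(21.61) = 393.4
  B: 0 + 1(126.9) = 126.9
  A: 0 + 1(21.61) = 21.61
  D: 0 + 1(21.61) = 21.61

127 mol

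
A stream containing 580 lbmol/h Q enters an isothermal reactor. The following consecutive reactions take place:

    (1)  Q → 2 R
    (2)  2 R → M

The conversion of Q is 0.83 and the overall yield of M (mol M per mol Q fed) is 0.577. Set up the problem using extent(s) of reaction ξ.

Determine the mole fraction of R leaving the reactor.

0.404

Conversion of Q: Q consumed = 1ξ₁ = 0.83 × 580 → ξ₁ = 481.4 lbmol/h.
Yield of M: 1ξ₂ / 580 = 0.577 → ξ₂ = 334.7 lbmol/h.
Outlet amounts (n = n₀ + Σ ν·ξ):
  Q: 580 − 1(481.4) = 98.6
  R: 0 + 2(481.4) − 2(334.7) = 293.5
  M: 0 + 1(334.7) = 334.7
Total out = 726.7 lbmol/h; y_R = 293.5 / 726.7 = 0.4038.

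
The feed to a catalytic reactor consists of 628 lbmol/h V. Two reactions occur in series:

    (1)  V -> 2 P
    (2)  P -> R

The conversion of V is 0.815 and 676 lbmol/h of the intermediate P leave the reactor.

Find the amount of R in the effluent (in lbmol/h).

348 lbmol/h

Conversion of V: V consumed = 1ξ₁ = 0.815 × 628 → ξ₁ = 511.8 lbmol/h.
P balance: n_P = 0 + 2ξ₁ − 1ξ₂ = 676 → ξ₂ = (2·511.8 − 676)/1 = 347.6 lbmol/h.
Outlet amounts (n = n₀ + Σ ν·ξ):
  V: 628 − 1(511.8) = 116.2
  P: 0 + 2(511.8) − 1(347.6) = 676
  R: 0 + 1(347.6) = 347.6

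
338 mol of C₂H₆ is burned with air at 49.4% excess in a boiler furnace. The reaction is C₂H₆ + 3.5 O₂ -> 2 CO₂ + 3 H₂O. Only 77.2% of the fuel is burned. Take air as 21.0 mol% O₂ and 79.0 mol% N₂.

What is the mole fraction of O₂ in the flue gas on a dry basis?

Stoichiometric O₂ = 3.5 × 338 = 1183 mol; O₂ fed = 1183 × 1.494 = 1767 mol.
N₂ fed = 1767 × 79/21 = 6649 mol.
Fuel reacted = 0.772 × 338 → ξ = 260.9 mol.
Outlet (n = n₀ + ν ξ):
  C₂H₆: 338 − 1(260.9) = 77.06
  O₂: 1767 − 3.5(260.9) = 854.1
  N₂: 6649 (inert)
  CO₂: 0 + 2(260.9) = 521.9
  H₂O: 0 + 3(260.9) = 782.8
Dry total = 8102 mol; y_O₂ (dry) = 854.1 / 8102 = 0.1054.

0.105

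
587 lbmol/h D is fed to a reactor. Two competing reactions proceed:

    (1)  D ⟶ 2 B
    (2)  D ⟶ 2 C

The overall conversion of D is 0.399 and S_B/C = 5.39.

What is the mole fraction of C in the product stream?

0.0893

Conversion of D: D consumed = 0.399 × 587 = 234.2 lbmol/h = 1ξ₁ + 1ξ₂.
Selectivity: 2ξ₁ / (2ξ₂) = 5.39 → ξ₁ = 5.39 ξ₂.
Substitute: (1·5.39 + 1) ξ₂ = 234.2 → ξ₂ = 36.65 lbmol/h, ξ₁ = 197.6 lbmol/h.
Outlet amounts (n = n₀ + Σ ν·ξ):
  D: 587 − 1(197.6) − 1(36.65) = 352.8
  B: 0 + 2(197.6) = 395.1
  C: 0 + 2(36.65) = 73.31
Total out = 821.2 lbmol/h; y_C = 73.31 / 821.2 = 0.08927.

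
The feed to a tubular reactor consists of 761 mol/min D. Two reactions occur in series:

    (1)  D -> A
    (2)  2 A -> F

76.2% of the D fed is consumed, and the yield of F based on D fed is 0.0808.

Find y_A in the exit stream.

0.653

Conversion of D: D consumed = 1ξ₁ = 0.762 × 761 → ξ₁ = 579.9 mol/min.
Yield of F: 1ξ₂ / 761 = 0.0808 → ξ₂ = 61.49 mol/min.
Outlet amounts (n = n₀ + Σ ν·ξ):
  D: 761 − 1(579.9) = 181.1
  A: 0 + 1(579.9) − 2(61.49) = 456.9
  F: 0 + 1(61.49) = 61.49
Total out = 699.5 mol/min; y_A = 456.9 / 699.5 = 0.6532.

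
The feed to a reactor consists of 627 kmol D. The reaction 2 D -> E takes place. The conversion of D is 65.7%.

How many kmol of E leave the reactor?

206 kmol

D reacted = 0.657 × 627 = 411.9 kmol; ν_D = −2, so ξ = 411.9/2 = 206 kmol.
Outlet amounts (n = n₀ + ν ξ):
  D: 627 − 2(206) = 215.1
  E: 0 + 1(206) = 206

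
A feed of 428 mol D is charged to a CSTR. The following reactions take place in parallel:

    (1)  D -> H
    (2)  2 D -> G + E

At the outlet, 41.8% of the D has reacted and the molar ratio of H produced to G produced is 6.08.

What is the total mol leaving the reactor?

428 mol

Conversion of D: D consumed = 0.418 × 428 = 178.9 mol = 1ξ₁ + 2ξ₂.
Selectivity: 1ξ₁ / (1ξ₂) = 6.08 → ξ₁ = 6.08 ξ₂.
Substitute: (1·6.08 + 2) ξ₂ = 178.9 → ξ₂ = 22.14 mol, ξ₁ = 134.6 mol.
Outlet amounts (n = n₀ + Σ ν·ξ):
  D: 428 − 1(134.6) − 2(22.14) = 249.1
  H: 0 + 1(134.6) = 134.6
  G: 0 + 1(22.14) = 22.14
  E: 0 + 1(22.14) = 22.14
Total out = 249.1 + 134.6 + 22.14 + 22.14 = 428 mol.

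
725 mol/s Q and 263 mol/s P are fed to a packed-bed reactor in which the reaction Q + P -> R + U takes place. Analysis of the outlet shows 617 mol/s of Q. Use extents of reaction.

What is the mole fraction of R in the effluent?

0.109

For Q: n = n₀ − 1ξ → 617 = 725 − 1ξ, giving ξ = 108 mol/s.
Outlet amounts (n = n₀ + ν ξ):
  Q: 725 − 1(108) = 617
  P: 263 − 1(108) = 155
  R: 0 + 1(108) = 108
  U: 0 + 1(108) = 108
Total out = 988 mol/s; y_R = 108 / 988 = 0.1093.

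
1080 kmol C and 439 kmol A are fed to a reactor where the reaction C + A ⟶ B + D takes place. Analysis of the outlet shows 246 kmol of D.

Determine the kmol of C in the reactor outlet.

For D: n = n₀ + 1ξ → 246 = 0 + 1ξ, giving ξ = 246 kmol.
Outlet amounts (n = n₀ + ν ξ):
  C: 1080 − 1(246) = 834
  A: 439 − 1(246) = 193
  B: 0 + 1(246) = 246
  D: 0 + 1(246) = 246

834 kmol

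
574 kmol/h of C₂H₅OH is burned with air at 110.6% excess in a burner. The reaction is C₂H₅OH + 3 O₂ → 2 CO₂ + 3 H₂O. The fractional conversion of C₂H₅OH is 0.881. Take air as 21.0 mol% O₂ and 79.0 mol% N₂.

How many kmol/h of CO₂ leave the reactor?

Stoichiometric O₂ = 3 × 574 = 1722 kmol/h; O₂ fed = 1722 × 2.106 = 3627 kmol/h.
N₂ fed = 3627 × 79/21 = 13640 kmol/h.
Fuel reacted = 0.881 × 574 → ξ = 505.7 kmol/h.
Outlet (n = n₀ + ν ξ):
  C₂H₅OH: 574 − 1(505.7) = 68.31
  O₂: 3627 − 3(505.7) = 2109
  N₂: 13640 (inert)
  CO₂: 0 + 2(505.7) = 1011
  H₂O: 0 + 3(505.7) = 1517

1010 kmol/h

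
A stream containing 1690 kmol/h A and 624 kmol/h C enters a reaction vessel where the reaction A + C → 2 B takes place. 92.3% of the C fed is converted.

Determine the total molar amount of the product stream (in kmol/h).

C reacted = 0.923 × 624 = 576 kmol/h; ν_C = −1, so ξ = 576/1 = 576 kmol/h.
Outlet amounts (n = n₀ + ν ξ):
  A: 1690 − 1(576) = 1114
  C: 624 − 1(576) = 48.05
  B: 0 + 2(576) = 1152
Total out = 1114 + 48.05 + 1152 = 2314 kmol/h.

2310 kmol/h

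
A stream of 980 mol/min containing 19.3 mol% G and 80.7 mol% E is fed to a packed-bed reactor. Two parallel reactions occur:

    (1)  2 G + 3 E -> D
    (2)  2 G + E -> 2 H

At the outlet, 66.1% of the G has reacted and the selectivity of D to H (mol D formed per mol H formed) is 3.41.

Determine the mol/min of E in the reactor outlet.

619 mol/min

Conversion of G: G consumed = 0.661 × 189.1 = 125 mol/min = 2ξ₁ + 2ξ₂.
Selectivity: 1ξ₁ / (2ξ₂) = 3.41 → ξ₁ = 6.82 ξ₂.
Substitute: (2·6.82 + 2) ξ₂ = 125 → ξ₂ = 7.994 mol/min, ξ₁ = 54.52 mol/min.
Outlet amounts (n = n₀ + Σ ν·ξ):
  G: 189.1 − 2(54.52) − 2(7.994) = 64.12
  E: 790.9 − 3(54.52) − 1(7.994) = 619.3
  D: 0 + 1(54.52) = 54.52
  H: 0 + 2(7.994) = 15.99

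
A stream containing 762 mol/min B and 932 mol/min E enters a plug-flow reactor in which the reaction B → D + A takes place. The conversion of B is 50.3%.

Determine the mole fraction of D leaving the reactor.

0.185

B reacted = 0.503 × 762 = 383.3 mol/min; ν_B = −1, so ξ = 383.3/1 = 383.3 mol/min.
Outlet amounts (n = n₀ + ν ξ):
  B: 762 − 1(383.3) = 378.7
  D: 0 + 1(383.3) = 383.3
  A: 0 + 1(383.3) = 383.3
  E: 932 (inert)
Total out = 2077 mol/min; y_D = 383.3 / 2077 = 0.1845.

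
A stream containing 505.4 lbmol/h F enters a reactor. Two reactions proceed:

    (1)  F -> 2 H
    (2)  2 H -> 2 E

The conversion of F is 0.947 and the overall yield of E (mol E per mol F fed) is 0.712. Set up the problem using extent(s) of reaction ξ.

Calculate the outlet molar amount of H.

597 lbmol/h

Conversion of F: F consumed = 1ξ₁ = 0.947 × 505.4 → ξ₁ = 478.6 lbmol/h.
Yield of E: 2ξ₂ / 505.4 = 0.712 → ξ₂ = 179.9 lbmol/h.
Outlet amounts (n = n₀ + Σ ν·ξ):
  F: 505.4 − 1(478.6) = 26.79
  H: 0 + 2(478.6) − 2(179.9) = 597.4
  E: 0 + 2(179.9) = 359.8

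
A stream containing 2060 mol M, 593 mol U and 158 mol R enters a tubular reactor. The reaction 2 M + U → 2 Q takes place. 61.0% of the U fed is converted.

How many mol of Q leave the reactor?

U reacted = 0.61 × 593 = 361.7 mol; ν_U = −1, so ξ = 361.7/1 = 361.7 mol.
Outlet amounts (n = n₀ + ν ξ):
  M: 2060 − 2(361.7) = 1337
  U: 593 − 1(361.7) = 231.3
  Q: 0 + 2(361.7) = 723.5
  R: 158 (inert)

723 mol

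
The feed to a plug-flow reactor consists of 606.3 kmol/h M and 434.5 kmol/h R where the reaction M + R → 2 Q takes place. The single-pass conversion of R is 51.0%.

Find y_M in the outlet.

0.37

R reacted = 0.51 × 434.5 = 221.6 kmol/h; ν_R = −1, so ξ = 221.6/1 = 221.6 kmol/h.
Outlet amounts (n = n₀ + ν ξ):
  M: 606.3 − 1(221.6) = 384.7
  R: 434.5 − 1(221.6) = 212.9
  Q: 0 + 2(221.6) = 443.2
Total out = 1041 kmol/h; y_M = 384.7 / 1041 = 0.3696.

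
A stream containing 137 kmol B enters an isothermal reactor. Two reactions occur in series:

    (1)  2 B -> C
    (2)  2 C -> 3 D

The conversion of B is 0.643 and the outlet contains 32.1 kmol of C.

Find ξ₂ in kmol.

ξ₂ = 5.97 kmol

Conversion of B: B consumed = 2ξ₁ = 0.643 × 137 → ξ₁ = 44.05 kmol.
C balance: n_C = 0 + 1ξ₁ − 2ξ₂ = 32.1 → ξ₂ = (1·44.05 − 32.1)/2 = 5.973 kmol.
Outlet amounts (n = n₀ + Σ ν·ξ):
  B: 137 − 2(44.05) = 48.91
  C: 0 + 1(44.05) − 2(5.973) = 32.1
  D: 0 + 3(5.973) = 17.92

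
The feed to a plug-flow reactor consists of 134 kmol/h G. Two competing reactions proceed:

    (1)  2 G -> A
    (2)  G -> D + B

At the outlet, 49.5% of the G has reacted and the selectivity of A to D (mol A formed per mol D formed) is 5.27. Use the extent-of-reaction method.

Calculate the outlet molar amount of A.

Conversion of G: G consumed = 0.495 × 134 = 66.33 kmol/h = 2ξ₁ + 1ξ₂.
Selectivity: 1ξ₁ / (1ξ₂) = 5.27 → ξ₁ = 5.27 ξ₂.
Substitute: (2·5.27 + 1) ξ₂ = 66.33 → ξ₂ = 5.748 kmol/h, ξ₁ = 30.29 kmol/h.
Outlet amounts (n = n₀ + Σ ν·ξ):
  G: 134 − 2(30.29) − 1(5.748) = 67.67
  A: 0 + 1(30.29) = 30.29
  D: 0 + 1(5.748) = 5.748
  B: 0 + 1(5.748) = 5.748

30.3 kmol/h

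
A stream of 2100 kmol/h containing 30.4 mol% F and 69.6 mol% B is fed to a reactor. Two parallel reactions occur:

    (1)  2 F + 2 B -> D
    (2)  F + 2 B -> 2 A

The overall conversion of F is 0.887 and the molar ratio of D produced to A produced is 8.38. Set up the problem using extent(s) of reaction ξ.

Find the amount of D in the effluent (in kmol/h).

275 kmol/h

Conversion of F: F consumed = 0.887 × 638.4 = 566.3 kmol/h = 2ξ₁ + 1ξ₂.
Selectivity: 1ξ₁ / (2ξ₂) = 8.38 → ξ₁ = 16.76 ξ₂.
Substitute: (2·16.76 + 1) ξ₂ = 566.3 → ξ₂ = 16.4 kmol/h, ξ₁ = 274.9 kmol/h.
Outlet amounts (n = n₀ + Σ ν·ξ):
  F: 638.4 − 2(274.9) − 1(16.4) = 72.14
  B: 1462 − 2(274.9) − 2(16.4) = 878.9
  D: 0 + 1(274.9) = 274.9
  A: 0 + 2(16.4) = 32.81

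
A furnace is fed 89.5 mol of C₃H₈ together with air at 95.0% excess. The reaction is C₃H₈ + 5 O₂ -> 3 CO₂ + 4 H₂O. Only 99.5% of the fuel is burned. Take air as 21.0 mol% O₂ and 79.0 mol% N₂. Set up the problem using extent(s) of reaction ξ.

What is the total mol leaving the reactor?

4330 mol

Stoichiometric O₂ = 5 × 89.5 = 447.5 mol; O₂ fed = 447.5 × 1.950 = 872.6 mol.
N₂ fed = 872.6 × 79/21 = 3283 mol.
Fuel reacted = 0.995 × 89.5 → ξ = 89.05 mol.
Outlet (n = n₀ + ν ξ):
  C₃H₈: 89.5 − 1(89.05) = 0.4475
  O₂: 872.6 − 5(89.05) = 427.4
  N₂: 3283 (inert)
  CO₂: 0 + 3(89.05) = 267.2
  H₂O: 0 + 4(89.05) = 356.2
Total out = 0.4475 + 427.4 + 3283 + 267.2 + 356.2 = 4334 mol.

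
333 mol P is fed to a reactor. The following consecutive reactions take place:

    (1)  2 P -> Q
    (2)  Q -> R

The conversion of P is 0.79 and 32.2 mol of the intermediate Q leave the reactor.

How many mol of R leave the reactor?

Conversion of P: P consumed = 2ξ₁ = 0.79 × 333 → ξ₁ = 131.5 mol.
Q balance: n_Q = 0 + 1ξ₁ − 1ξ₂ = 32.2 → ξ₂ = (1·131.5 − 32.2)/1 = 99.33 mol.
Outlet amounts (n = n₀ + Σ ν·ξ):
  P: 333 − 2(131.5) = 69.93
  Q: 0 + 1(131.5) − 1(99.33) = 32.2
  R: 0 + 1(99.33) = 99.33

99.3 mol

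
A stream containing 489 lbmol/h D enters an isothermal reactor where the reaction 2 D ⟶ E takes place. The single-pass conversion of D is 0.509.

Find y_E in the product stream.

0.341

D reacted = 0.509 × 489 = 248.9 lbmol/h; ν_D = −2, so ξ = 248.9/2 = 124.5 lbmol/h.
Outlet amounts (n = n₀ + ν ξ):
  D: 489 − 2(124.5) = 240.1
  E: 0 + 1(124.5) = 124.5
Total out = 364.5 lbmol/h; y_E = 124.5 / 364.5 = 0.3414.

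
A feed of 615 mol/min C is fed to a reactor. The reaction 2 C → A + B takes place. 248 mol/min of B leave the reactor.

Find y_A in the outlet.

For B: n = n₀ + 1ξ → 248 = 0 + 1ξ, giving ξ = 248 mol/min.
Outlet amounts (n = n₀ + ν ξ):
  C: 615 − 2(248) = 119
  A: 0 + 1(248) = 248
  B: 0 + 1(248) = 248
Total out = 615 mol/min; y_A = 248 / 615 = 0.4033.

0.403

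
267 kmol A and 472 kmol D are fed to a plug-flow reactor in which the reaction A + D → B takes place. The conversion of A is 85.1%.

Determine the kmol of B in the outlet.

227 kmol

A reacted = 0.851 × 267 = 227.2 kmol; ν_A = −1, so ξ = 227.2/1 = 227.2 kmol.
Outlet amounts (n = n₀ + ν ξ):
  A: 267 − 1(227.2) = 39.78
  D: 472 − 1(227.2) = 244.8
  B: 0 + 1(227.2) = 227.2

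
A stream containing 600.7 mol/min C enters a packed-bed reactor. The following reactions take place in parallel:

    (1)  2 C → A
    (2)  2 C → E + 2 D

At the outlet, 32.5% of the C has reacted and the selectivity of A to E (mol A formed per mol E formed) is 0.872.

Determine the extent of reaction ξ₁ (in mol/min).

ξ₁ = 45.5 mol/min

Conversion of C: C consumed = 0.325 × 600.7 = 195.2 mol/min = 2ξ₁ + 2ξ₂.
Selectivity: 1ξ₁ / (1ξ₂) = 0.872 → ξ₁ = 0.872 ξ₂.
Substitute: (2·0.872 + 2) ξ₂ = 195.2 → ξ₂ = 52.14 mol/min, ξ₁ = 45.47 mol/min.
Outlet amounts (n = n₀ + Σ ν·ξ):
  C: 600.7 − 2(45.47) − 2(52.14) = 405.5
  A: 0 + 1(45.47) = 45.47
  E: 0 + 1(52.14) = 52.14
  D: 0 + 2(52.14) = 104.3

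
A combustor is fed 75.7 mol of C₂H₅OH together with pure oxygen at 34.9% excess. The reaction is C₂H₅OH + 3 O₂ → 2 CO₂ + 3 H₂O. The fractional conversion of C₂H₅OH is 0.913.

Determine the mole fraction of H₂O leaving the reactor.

0.46

Stoichiometric O₂ = 3 × 75.7 = 227.1 mol; O₂ fed = 227.1 × 1.349 = 306.4 mol.
Fuel reacted = 0.913 × 75.7 → ξ = 69.11 mol.
Outlet (n = n₀ + ν ξ):
  C₂H₅OH: 75.7 − 1(69.11) = 6.586
  O₂: 306.4 − 3(69.11) = 99.02
  CO₂: 0 + 2(69.11) = 138.2
  H₂O: 0 + 3(69.11) = 207.3
Total out = 451.2 mol; y_H₂O = 207.3 / 451.2 = 0.4596.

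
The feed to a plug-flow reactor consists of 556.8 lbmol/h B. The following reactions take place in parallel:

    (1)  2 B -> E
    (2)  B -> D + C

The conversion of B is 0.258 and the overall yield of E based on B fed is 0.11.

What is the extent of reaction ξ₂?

Yield of E: 1ξ₁ / 556.8 = 0.11 → ξ₁ = 61.25 lbmol/h.
Conversion of B: 2ξ₁ + 1ξ₂ = 0.258 × 556.8 = 143.7 → ξ₂ = 21.16 lbmol/h.
Outlet amounts (n = n₀ + Σ ν·ξ):
  B: 556.8 − 2(61.25) − 1(21.16) = 413.1
  E: 0 + 1(61.25) = 61.25
  D: 0 + 1(21.16) = 21.16
  C: 0 + 1(21.16) = 21.16

ξ₂ = 21.2 lbmol/h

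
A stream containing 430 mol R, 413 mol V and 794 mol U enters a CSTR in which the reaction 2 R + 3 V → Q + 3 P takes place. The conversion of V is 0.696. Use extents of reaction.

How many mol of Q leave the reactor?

95.8 mol

V reacted = 0.696 × 413 = 287.4 mol; ν_V = −3, so ξ = 287.4/3 = 95.82 mol.
Outlet amounts (n = n₀ + ν ξ):
  R: 430 − 2(95.82) = 238.4
  V: 413 − 3(95.82) = 125.6
  Q: 0 + 1(95.82) = 95.82
  P: 0 + 3(95.82) = 287.4
  U: 794 (inert)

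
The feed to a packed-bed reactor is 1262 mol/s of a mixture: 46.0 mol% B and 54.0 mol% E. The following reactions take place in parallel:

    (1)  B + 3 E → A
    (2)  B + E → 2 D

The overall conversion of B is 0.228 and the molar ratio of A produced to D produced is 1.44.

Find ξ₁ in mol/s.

ξ₁ = 98.2 mol/s

Conversion of B: B consumed = 0.228 × 580.5 = 132.4 mol/s = 1ξ₁ + 1ξ₂.
Selectivity: 1ξ₁ / (2ξ₂) = 1.44 → ξ₁ = 2.88 ξ₂.
Substitute: (1·2.88 + 1) ξ₂ = 132.4 → ξ₂ = 34.11 mol/s, ξ₁ = 98.25 mol/s.
Outlet amounts (n = n₀ + Σ ν·ξ):
  B: 580.5 − 1(98.25) − 1(34.11) = 448.2
  E: 681.5 − 3(98.25) − 1(34.11) = 352.6
  A: 0 + 1(98.25) = 98.25
  D: 0 + 2(34.11) = 68.23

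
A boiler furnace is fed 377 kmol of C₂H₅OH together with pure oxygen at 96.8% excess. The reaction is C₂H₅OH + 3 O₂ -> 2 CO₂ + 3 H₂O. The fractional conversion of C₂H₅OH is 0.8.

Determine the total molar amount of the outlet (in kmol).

Stoichiometric O₂ = 3 × 377 = 1131 kmol; O₂ fed = 1131 × 1.968 = 2226 kmol.
Fuel reacted = 0.8 × 377 → ξ = 301.6 kmol.
Outlet (n = n₀ + ν ξ):
  C₂H₅OH: 377 − 1(301.6) = 75.4
  O₂: 2226 − 3(301.6) = 1321
  CO₂: 0 + 2(301.6) = 603.2
  H₂O: 0 + 3(301.6) = 904.8
Total out = 75.4 + 1321 + 603.2 + 904.8 = 2904 kmol.

2900 kmol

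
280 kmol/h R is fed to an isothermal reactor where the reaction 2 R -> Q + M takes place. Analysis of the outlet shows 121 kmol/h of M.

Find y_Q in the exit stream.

0.432

For M: n = n₀ + 1ξ → 121 = 0 + 1ξ, giving ξ = 121 kmol/h.
Outlet amounts (n = n₀ + ν ξ):
  R: 280 − 2(121) = 38
  Q: 0 + 1(121) = 121
  M: 0 + 1(121) = 121
Total out = 280 kmol/h; y_Q = 121 / 280 = 0.4321.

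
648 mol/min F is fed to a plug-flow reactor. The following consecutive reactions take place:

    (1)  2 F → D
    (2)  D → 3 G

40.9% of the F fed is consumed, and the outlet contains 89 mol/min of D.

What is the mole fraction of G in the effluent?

Conversion of F: F consumed = 2ξ₁ = 0.409 × 648 → ξ₁ = 132.5 mol/min.
D balance: n_D = 0 + 1ξ₁ − 1ξ₂ = 89 → ξ₂ = (1·132.5 − 89)/1 = 43.52 mol/min.
Outlet amounts (n = n₀ + Σ ν·ξ):
  F: 648 − 2(132.5) = 383
  D: 0 + 1(132.5) − 1(43.52) = 89
  G: 0 + 3(43.52) = 130.5
Total out = 602.5 mol/min; y_G = 130.5 / 602.5 = 0.2167.

0.217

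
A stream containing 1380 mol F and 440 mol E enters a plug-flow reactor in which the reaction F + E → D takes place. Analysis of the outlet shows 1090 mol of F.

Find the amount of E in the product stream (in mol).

150 mol

For F: n = n₀ − 1ξ → 1090 = 1380 − 1ξ, giving ξ = 290 mol.
Outlet amounts (n = n₀ + ν ξ):
  F: 1380 − 1(290) = 1090
  E: 440 − 1(290) = 150
  D: 0 + 1(290) = 290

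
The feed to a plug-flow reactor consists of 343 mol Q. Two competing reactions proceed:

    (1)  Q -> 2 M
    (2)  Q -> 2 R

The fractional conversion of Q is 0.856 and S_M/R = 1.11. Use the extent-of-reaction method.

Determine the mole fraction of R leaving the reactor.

Conversion of Q: Q consumed = 0.856 × 343 = 293.6 mol = 1ξ₁ + 1ξ₂.
Selectivity: 2ξ₁ / (2ξ₂) = 1.11 → ξ₁ = 1.11 ξ₂.
Substitute: (1·1.11 + 1) ξ₂ = 293.6 → ξ₂ = 139.2 mol, ξ₁ = 154.5 mol.
Outlet amounts (n = n₀ + Σ ν·ξ):
  Q: 343 − 1(154.5) − 1(139.2) = 49.39
  M: 0 + 2(154.5) = 308.9
  R: 0 + 2(139.2) = 278.3
Total out = 636.6 mol; y_R = 278.3 / 636.6 = 0.4372.

0.437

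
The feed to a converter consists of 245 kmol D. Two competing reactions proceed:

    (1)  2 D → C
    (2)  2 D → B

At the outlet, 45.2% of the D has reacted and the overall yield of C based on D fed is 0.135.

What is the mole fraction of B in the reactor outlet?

Yield of C: 1ξ₁ / 245 = 0.135 → ξ₁ = 33.08 kmol.
Conversion of D: 2ξ₁ + 2ξ₂ = 0.452 × 245 = 110.7 → ξ₂ = 22.3 kmol.
Outlet amounts (n = n₀ + Σ ν·ξ):
  D: 245 − 2(33.08) − 2(22.3) = 134.3
  C: 0 + 1(33.08) = 33.08
  B: 0 + 1(22.3) = 22.3
Total out = 189.6 kmol; y_B = 22.3 / 189.6 = 0.1176.

0.118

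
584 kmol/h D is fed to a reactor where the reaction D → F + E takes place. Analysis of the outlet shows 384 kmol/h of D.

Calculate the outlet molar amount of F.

200 kmol/h

For D: n = n₀ − 1ξ → 384 = 584 − 1ξ, giving ξ = 200 kmol/h.
Outlet amounts (n = n₀ + ν ξ):
  D: 584 − 1(200) = 384
  F: 0 + 1(200) = 200
  E: 0 + 1(200) = 200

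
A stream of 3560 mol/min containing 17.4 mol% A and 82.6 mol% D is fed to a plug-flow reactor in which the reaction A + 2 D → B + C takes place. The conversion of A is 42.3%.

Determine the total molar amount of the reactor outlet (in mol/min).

A reacted = 0.423 × 619.4 = 262 mol/min; ν_A = −1, so ξ = 262/1 = 262 mol/min.
Outlet amounts (n = n₀ + ν ξ):
  A: 619.4 − 1(262) = 357.4
  D: 2941 − 2(262) = 2417
  B: 0 + 1(262) = 262
  C: 0 + 1(262) = 262
Total out = 357.4 + 2417 + 262 + 262 = 3298 mol/min.

3300 mol/min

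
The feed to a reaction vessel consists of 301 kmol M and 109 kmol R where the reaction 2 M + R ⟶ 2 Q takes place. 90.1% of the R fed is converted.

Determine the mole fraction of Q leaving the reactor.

0.63

R reacted = 0.901 × 109 = 98.21 kmol; ν_R = −1, so ξ = 98.21/1 = 98.21 kmol.
Outlet amounts (n = n₀ + ν ξ):
  M: 301 − 2(98.21) = 104.6
  R: 109 − 1(98.21) = 10.79
  Q: 0 + 2(98.21) = 196.4
Total out = 311.8 kmol; y_Q = 196.4 / 311.8 = 0.63.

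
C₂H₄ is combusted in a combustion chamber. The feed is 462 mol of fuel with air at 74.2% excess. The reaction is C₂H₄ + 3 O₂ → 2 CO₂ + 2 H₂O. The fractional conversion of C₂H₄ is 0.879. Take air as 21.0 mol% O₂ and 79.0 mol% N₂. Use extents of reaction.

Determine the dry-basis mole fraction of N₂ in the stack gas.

Stoichiometric O₂ = 3 × 462 = 1386 mol; O₂ fed = 1386 × 1.742 = 2414 mol.
N₂ fed = 2414 × 79/21 = 9083 mol.
Fuel reacted = 0.879 × 462 → ξ = 406.1 mol.
Outlet (n = n₀ + ν ξ):
  C₂H₄: 462 − 1(406.1) = 55.9
  O₂: 2414 − 3(406.1) = 1196
  N₂: 9083 (inert)
  CO₂: 0 + 2(406.1) = 812.2
  H₂O: 0 + 2(406.1) = 812.2
Dry total = 11150 mol; y_N₂ (dry) = 9083 / 11150 = 0.8148.

0.815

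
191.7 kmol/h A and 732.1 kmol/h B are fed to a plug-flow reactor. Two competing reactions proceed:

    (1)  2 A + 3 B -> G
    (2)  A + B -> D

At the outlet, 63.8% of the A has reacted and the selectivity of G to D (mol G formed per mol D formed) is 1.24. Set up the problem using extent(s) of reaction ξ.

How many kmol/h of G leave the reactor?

Conversion of A: A consumed = 0.638 × 191.7 = 122.3 kmol/h = 2ξ₁ + 1ξ₂.
Selectivity: 1ξ₁ / (1ξ₂) = 1.24 → ξ₁ = 1.24 ξ₂.
Substitute: (2·1.24 + 1) ξ₂ = 122.3 → ξ₂ = 35.14 kmol/h, ξ₁ = 43.58 kmol/h.
Outlet amounts (n = n₀ + Σ ν·ξ):
  A: 191.7 − 2(43.58) − 1(35.14) = 69.4
  B: 732.1 − 3(43.58) − 1(35.14) = 566.2
  G: 0 + 1(43.58) = 43.58
  D: 0 + 1(35.14) = 35.14

43.6 kmol/h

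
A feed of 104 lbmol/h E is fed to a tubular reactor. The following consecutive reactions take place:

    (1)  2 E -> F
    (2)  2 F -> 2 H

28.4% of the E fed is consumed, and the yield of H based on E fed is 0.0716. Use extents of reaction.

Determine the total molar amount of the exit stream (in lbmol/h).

89.2 lbmol/h

Conversion of E: E consumed = 2ξ₁ = 0.284 × 104 → ξ₁ = 14.77 lbmol/h.
Yield of H: 2ξ₂ / 104 = 0.0716 → ξ₂ = 3.723 lbmol/h.
Outlet amounts (n = n₀ + Σ ν·ξ):
  E: 104 − 2(14.77) = 74.46
  F: 0 + 1(14.77) − 2(3.723) = 7.322
  H: 0 + 2(3.723) = 7.446
Total out = 74.46 + 7.322 + 7.446 = 89.23 lbmol/h.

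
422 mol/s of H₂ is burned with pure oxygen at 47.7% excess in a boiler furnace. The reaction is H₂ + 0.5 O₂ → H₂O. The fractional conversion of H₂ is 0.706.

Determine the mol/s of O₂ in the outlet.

163 mol/s

Stoichiometric O₂ = 0.5 × 422 = 211 mol/s; O₂ fed = 211 × 1.477 = 311.6 mol/s.
Fuel reacted = 0.706 × 422 → ξ = 297.9 mol/s.
Outlet (n = n₀ + ν ξ):
  H₂: 422 − 1(297.9) = 124.1
  O₂: 311.6 − 0.5(297.9) = 162.7
  H₂O: 0 + 1(297.9) = 297.9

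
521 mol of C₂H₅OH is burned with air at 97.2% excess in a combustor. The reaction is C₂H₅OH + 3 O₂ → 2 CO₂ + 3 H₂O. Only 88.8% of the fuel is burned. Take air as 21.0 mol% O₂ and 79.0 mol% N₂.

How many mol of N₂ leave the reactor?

11600 mol

Stoichiometric O₂ = 3 × 521 = 1563 mol; O₂ fed = 1563 × 1.972 = 3082 mol.
N₂ fed = 3082 × 79/21 = 11600 mol.
Fuel reacted = 0.888 × 521 → ξ = 462.6 mol.
Outlet (n = n₀ + ν ξ):
  C₂H₅OH: 521 − 1(462.6) = 58.35
  O₂: 3082 − 3(462.6) = 1694
  N₂: 11600 (inert)
  CO₂: 0 + 2(462.6) = 925.3
  H₂O: 0 + 3(462.6) = 1388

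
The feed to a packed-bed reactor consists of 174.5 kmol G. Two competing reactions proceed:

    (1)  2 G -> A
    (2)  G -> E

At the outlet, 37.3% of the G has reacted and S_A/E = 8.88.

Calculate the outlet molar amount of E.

Conversion of G: G consumed = 0.373 × 174.5 = 65.09 kmol = 2ξ₁ + 1ξ₂.
Selectivity: 1ξ₁ / (1ξ₂) = 8.88 → ξ₁ = 8.88 ξ₂.
Substitute: (2·8.88 + 1) ξ₂ = 65.09 → ξ₂ = 3.47 kmol, ξ₁ = 30.81 kmol.
Outlet amounts (n = n₀ + Σ ν·ξ):
  G: 174.5 − 2(30.81) − 1(3.47) = 109.4
  A: 0 + 1(30.81) = 30.81
  E: 0 + 1(3.47) = 3.47

3.47 kmol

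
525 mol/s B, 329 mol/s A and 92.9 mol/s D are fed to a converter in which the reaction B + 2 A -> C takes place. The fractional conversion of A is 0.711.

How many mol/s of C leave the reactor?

A reacted = 0.711 × 329 = 233.9 mol/s; ν_A = −2, so ξ = 233.9/2 = 117 mol/s.
Outlet amounts (n = n₀ + ν ξ):
  B: 525 − 1(117) = 408
  A: 329 − 2(117) = 95.08
  C: 0 + 1(117) = 117
  D: 92.9 (inert)

117 mol/s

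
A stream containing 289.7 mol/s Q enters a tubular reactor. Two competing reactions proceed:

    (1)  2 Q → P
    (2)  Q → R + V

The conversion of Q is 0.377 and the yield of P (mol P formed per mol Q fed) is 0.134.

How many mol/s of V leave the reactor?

31.6 mol/s

Yield of P: 1ξ₁ / 289.7 = 0.134 → ξ₁ = 38.82 mol/s.
Conversion of Q: 2ξ₁ + 1ξ₂ = 0.377 × 289.7 = 109.2 → ξ₂ = 31.58 mol/s.
Outlet amounts (n = n₀ + Σ ν·ξ):
  Q: 289.7 − 2(38.82) − 1(31.58) = 180.5
  P: 0 + 1(38.82) = 38.82
  R: 0 + 1(31.58) = 31.58
  V: 0 + 1(31.58) = 31.58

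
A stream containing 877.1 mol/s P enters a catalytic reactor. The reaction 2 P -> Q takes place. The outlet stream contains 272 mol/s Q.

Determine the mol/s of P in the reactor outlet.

For Q: n = n₀ + 1ξ → 272 = 0 + 1ξ, giving ξ = 272 mol/s.
Outlet amounts (n = n₀ + ν ξ):
  P: 877.1 − 2(272) = 333.1
  Q: 0 + 1(272) = 272

333 mol/s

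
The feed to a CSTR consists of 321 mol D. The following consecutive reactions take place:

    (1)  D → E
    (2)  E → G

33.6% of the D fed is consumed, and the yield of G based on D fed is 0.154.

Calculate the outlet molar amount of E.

58.4 mol

Conversion of D: D consumed = 1ξ₁ = 0.336 × 321 → ξ₁ = 107.9 mol.
Yield of G: 1ξ₂ / 321 = 0.154 → ξ₂ = 49.43 mol.
Outlet amounts (n = n₀ + Σ ν·ξ):
  D: 321 − 1(107.9) = 213.1
  E: 0 + 1(107.9) − 1(49.43) = 58.42
  G: 0 + 1(49.43) = 49.43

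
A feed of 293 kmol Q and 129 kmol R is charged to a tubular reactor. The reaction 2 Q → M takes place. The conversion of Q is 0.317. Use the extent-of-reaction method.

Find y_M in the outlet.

Q reacted = 0.317 × 293 = 92.88 kmol; ν_Q = −2, so ξ = 92.88/2 = 46.44 kmol.
Outlet amounts (n = n₀ + ν ξ):
  Q: 293 − 2(46.44) = 200.1
  M: 0 + 1(46.44) = 46.44
  R: 129 (inert)
Total out = 375.6 kmol; y_M = 46.44 / 375.6 = 0.1237.

0.124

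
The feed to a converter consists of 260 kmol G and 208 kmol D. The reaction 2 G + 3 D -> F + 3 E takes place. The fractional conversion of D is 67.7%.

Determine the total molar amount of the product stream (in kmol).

D reacted = 0.677 × 208 = 140.8 kmol; ν_D = −3, so ξ = 140.8/3 = 46.94 kmol.
Outlet amounts (n = n₀ + ν ξ):
  G: 260 − 2(46.94) = 166.1
  D: 208 − 3(46.94) = 67.18
  F: 0 + 1(46.94) = 46.94
  E: 0 + 3(46.94) = 140.8
Total out = 166.1 + 67.18 + 46.94 + 140.8 = 421.1 kmol.

421 kmol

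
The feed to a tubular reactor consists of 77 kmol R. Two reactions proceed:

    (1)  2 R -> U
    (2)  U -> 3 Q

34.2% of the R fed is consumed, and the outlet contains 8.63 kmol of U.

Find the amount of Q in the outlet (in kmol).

13.6 kmol

Conversion of R: R consumed = 2ξ₁ = 0.342 × 77 → ξ₁ = 13.17 kmol.
U balance: n_U = 0 + 1ξ₁ − 1ξ₂ = 8.63 → ξ₂ = (1·13.17 − 8.63)/1 = 4.537 kmol.
Outlet amounts (n = n₀ + Σ ν·ξ):
  R: 77 − 2(13.17) = 50.67
  U: 0 + 1(13.17) − 1(4.537) = 8.63
  Q: 0 + 3(4.537) = 13.61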